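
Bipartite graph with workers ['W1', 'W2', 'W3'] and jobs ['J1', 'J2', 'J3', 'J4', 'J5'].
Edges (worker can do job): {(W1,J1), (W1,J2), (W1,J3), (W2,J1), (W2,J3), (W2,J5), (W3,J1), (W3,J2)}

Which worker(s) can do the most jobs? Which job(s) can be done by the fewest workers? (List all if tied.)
Most versatile: W1, W2 (3 jobs); Least covered: J4 (0 workers)

Worker degrees (jobs they can do): W1:3, W2:3, W3:2
Job degrees (workers who can do it): J1:3, J2:2, J3:2, J4:0, J5:1

Maximum worker degree is 3, achieved by: W1, W2
Minimum job degree is 0, achieved by: J4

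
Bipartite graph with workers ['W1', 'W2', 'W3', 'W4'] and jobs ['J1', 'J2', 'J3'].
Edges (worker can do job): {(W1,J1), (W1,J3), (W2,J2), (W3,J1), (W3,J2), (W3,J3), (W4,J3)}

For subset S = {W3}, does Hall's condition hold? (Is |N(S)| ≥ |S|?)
Yes: |N(S)| = 3, |S| = 1

Subset S = {W3}
Neighbors N(S) = {J1, J2, J3}

|N(S)| = 3, |S| = 1
Hall's condition: |N(S)| ≥ |S| is satisfied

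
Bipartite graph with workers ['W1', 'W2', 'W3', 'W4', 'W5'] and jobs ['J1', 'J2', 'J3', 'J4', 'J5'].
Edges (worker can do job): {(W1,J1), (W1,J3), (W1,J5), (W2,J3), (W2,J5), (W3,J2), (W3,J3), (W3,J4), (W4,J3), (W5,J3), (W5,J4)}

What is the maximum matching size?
Maximum matching size = 5

Maximum matching: {(W1,J1), (W2,J5), (W3,J2), (W4,J3), (W5,J4)}
Size: 5

This assigns 5 workers to 5 distinct jobs.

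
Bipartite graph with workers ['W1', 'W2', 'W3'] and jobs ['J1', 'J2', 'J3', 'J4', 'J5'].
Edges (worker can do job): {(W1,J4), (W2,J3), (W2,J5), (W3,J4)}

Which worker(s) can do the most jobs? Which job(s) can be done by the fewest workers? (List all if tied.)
Most versatile: W2 (2 jobs); Least covered: J1, J2 (0 workers)

Worker degrees (jobs they can do): W1:1, W2:2, W3:1
Job degrees (workers who can do it): J1:0, J2:0, J3:1, J4:2, J5:1

Maximum worker degree is 2, achieved by: W2
Minimum job degree is 0, achieved by: J1, J2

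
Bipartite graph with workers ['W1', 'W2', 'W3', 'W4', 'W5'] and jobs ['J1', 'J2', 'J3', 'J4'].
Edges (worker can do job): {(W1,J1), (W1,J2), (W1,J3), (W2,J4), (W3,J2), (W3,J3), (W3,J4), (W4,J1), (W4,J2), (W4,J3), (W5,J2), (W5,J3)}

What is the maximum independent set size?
Maximum independent set = 5

By König's theorem:
- Min vertex cover = Max matching = 4
- Max independent set = Total vertices - Min vertex cover
- Max independent set = 9 - 4 = 5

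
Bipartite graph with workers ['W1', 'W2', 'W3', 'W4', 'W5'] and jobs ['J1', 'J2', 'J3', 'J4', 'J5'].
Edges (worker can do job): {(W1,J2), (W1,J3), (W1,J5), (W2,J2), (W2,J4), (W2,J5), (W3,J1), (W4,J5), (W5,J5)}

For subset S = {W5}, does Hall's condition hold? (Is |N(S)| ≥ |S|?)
Yes: |N(S)| = 1, |S| = 1

Subset S = {W5}
Neighbors N(S) = {J5}

|N(S)| = 1, |S| = 1
Hall's condition: |N(S)| ≥ |S| is satisfied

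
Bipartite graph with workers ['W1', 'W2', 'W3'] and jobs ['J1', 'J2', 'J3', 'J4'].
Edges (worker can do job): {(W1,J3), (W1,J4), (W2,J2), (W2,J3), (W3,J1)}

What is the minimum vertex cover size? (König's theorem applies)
Minimum vertex cover size = 3

By König's theorem: in bipartite graphs,
min vertex cover = max matching = 3

Maximum matching has size 3, so minimum vertex cover also has size 3.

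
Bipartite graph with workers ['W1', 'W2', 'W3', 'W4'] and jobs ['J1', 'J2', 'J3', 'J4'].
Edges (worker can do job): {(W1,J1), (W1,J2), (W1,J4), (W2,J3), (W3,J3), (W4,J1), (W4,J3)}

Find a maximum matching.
Matching: {(W1,J2), (W3,J3), (W4,J1)}

Maximum matching (size 3):
  W1 → J2
  W3 → J3
  W4 → J1

Each worker is assigned to at most one job, and each job to at most one worker.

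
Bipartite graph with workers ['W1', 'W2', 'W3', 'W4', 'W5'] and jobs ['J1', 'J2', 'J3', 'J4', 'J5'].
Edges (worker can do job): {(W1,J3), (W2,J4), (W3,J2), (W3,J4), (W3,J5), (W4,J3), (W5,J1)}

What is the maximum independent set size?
Maximum independent set = 6

By König's theorem:
- Min vertex cover = Max matching = 4
- Max independent set = Total vertices - Min vertex cover
- Max independent set = 10 - 4 = 6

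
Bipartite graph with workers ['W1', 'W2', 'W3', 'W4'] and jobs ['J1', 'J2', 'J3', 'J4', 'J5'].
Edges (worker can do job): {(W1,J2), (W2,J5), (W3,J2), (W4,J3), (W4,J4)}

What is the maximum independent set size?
Maximum independent set = 6

By König's theorem:
- Min vertex cover = Max matching = 3
- Max independent set = Total vertices - Min vertex cover
- Max independent set = 9 - 3 = 6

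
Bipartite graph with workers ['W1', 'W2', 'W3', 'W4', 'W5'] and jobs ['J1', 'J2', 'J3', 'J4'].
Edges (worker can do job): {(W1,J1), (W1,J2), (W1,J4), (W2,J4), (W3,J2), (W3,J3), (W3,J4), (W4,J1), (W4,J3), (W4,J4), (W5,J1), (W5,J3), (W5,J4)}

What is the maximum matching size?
Maximum matching size = 4

Maximum matching: {(W1,J2), (W3,J4), (W4,J3), (W5,J1)}
Size: 4

This assigns 4 workers to 4 distinct jobs.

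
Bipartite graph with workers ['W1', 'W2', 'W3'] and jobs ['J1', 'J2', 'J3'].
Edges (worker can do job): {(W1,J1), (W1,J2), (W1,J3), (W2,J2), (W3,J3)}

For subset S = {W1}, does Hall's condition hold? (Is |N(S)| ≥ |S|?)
Yes: |N(S)| = 3, |S| = 1

Subset S = {W1}
Neighbors N(S) = {J1, J2, J3}

|N(S)| = 3, |S| = 1
Hall's condition: |N(S)| ≥ |S| is satisfied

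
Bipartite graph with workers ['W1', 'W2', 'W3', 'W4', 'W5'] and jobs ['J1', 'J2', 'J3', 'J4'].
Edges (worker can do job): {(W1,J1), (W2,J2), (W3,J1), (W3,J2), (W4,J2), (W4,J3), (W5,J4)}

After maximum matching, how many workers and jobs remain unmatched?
Unmatched: 1 workers, 0 jobs

Maximum matching size: 4
Workers: 5 total, 4 matched, 1 unmatched
Jobs: 4 total, 4 matched, 0 unmatched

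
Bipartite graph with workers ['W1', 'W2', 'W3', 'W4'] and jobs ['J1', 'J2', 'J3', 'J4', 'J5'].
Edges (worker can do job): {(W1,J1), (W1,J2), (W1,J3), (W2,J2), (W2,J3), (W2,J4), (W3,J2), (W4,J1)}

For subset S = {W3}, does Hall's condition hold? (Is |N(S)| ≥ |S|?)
Yes: |N(S)| = 1, |S| = 1

Subset S = {W3}
Neighbors N(S) = {J2}

|N(S)| = 1, |S| = 1
Hall's condition: |N(S)| ≥ |S| is satisfied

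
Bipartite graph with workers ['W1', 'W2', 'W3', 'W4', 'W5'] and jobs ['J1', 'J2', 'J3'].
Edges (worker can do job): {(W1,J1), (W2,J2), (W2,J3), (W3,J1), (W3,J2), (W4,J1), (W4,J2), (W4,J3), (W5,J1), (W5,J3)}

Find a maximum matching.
Matching: {(W3,J1), (W4,J2), (W5,J3)}

Maximum matching (size 3):
  W3 → J1
  W4 → J2
  W5 → J3

Each worker is assigned to at most one job, and each job to at most one worker.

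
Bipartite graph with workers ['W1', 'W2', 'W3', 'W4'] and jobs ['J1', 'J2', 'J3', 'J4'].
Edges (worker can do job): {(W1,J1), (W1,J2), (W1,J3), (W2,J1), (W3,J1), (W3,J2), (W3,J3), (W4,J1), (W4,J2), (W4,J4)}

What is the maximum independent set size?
Maximum independent set = 4

By König's theorem:
- Min vertex cover = Max matching = 4
- Max independent set = Total vertices - Min vertex cover
- Max independent set = 8 - 4 = 4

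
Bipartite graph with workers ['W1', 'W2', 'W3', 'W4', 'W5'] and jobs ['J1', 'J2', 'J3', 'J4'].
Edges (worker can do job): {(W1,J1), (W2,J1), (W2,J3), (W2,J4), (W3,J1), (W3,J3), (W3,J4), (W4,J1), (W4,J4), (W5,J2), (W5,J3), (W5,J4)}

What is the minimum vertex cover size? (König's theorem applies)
Minimum vertex cover size = 4

By König's theorem: in bipartite graphs,
min vertex cover = max matching = 4

Maximum matching has size 4, so minimum vertex cover also has size 4.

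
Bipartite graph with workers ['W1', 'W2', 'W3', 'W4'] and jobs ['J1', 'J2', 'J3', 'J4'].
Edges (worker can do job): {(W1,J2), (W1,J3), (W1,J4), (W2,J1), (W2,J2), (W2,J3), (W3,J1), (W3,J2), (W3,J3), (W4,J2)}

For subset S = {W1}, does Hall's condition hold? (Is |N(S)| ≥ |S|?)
Yes: |N(S)| = 3, |S| = 1

Subset S = {W1}
Neighbors N(S) = {J2, J3, J4}

|N(S)| = 3, |S| = 1
Hall's condition: |N(S)| ≥ |S| is satisfied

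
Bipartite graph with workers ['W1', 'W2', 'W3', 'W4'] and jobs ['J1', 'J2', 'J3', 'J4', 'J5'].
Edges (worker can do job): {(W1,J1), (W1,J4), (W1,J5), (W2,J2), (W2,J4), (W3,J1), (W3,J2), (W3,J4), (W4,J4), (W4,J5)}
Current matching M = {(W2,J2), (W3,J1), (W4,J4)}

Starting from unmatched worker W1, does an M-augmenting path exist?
Yes: W1 → J4 → W4 → J5

An M-augmenting path alternates non-matching / matching edges, starting and ending at unmatched vertices.
Path: W1 → J4 → W4 → J5
(J5 is unmatched in M, so the path is augmenting.)
Flipping edges along this path would increase |M| from 3 to 4.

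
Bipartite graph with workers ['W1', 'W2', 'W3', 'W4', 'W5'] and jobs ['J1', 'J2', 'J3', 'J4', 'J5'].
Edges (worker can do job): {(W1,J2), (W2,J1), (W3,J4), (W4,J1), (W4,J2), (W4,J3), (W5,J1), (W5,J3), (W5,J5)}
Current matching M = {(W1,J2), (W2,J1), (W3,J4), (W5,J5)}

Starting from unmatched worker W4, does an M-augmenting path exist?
Yes: W4 → J3

An M-augmenting path alternates non-matching / matching edges, starting and ending at unmatched vertices.
Path: W4 → J3
(J3 is unmatched in M, so the path is augmenting.)
Flipping edges along this path would increase |M| from 4 to 5.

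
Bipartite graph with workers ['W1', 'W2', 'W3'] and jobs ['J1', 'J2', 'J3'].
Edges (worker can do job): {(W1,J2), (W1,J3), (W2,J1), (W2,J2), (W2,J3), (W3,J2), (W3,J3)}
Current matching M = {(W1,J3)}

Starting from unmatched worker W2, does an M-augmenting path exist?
Yes: W2 → J3 → W1 → J2

An M-augmenting path alternates non-matching / matching edges, starting and ending at unmatched vertices.
Path: W2 → J3 → W1 → J2
(J2 is unmatched in M, so the path is augmenting.)
Flipping edges along this path would increase |M| from 1 to 2.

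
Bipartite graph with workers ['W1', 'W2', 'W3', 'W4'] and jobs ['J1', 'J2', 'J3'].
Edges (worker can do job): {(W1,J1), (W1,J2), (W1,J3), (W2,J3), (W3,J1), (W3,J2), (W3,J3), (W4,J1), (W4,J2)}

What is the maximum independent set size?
Maximum independent set = 4

By König's theorem:
- Min vertex cover = Max matching = 3
- Max independent set = Total vertices - Min vertex cover
- Max independent set = 7 - 3 = 4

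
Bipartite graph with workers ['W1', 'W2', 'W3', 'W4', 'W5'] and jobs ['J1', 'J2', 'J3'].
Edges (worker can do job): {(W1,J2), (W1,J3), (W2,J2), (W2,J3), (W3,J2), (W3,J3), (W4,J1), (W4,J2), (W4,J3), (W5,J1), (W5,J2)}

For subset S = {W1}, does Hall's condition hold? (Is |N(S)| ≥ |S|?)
Yes: |N(S)| = 2, |S| = 1

Subset S = {W1}
Neighbors N(S) = {J2, J3}

|N(S)| = 2, |S| = 1
Hall's condition: |N(S)| ≥ |S| is satisfied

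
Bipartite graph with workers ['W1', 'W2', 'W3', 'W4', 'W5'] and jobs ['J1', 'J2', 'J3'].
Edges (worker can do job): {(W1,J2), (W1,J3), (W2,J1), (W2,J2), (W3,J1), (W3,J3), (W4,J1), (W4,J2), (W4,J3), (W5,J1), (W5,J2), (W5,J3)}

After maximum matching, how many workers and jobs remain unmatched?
Unmatched: 2 workers, 0 jobs

Maximum matching size: 3
Workers: 5 total, 3 matched, 2 unmatched
Jobs: 3 total, 3 matched, 0 unmatched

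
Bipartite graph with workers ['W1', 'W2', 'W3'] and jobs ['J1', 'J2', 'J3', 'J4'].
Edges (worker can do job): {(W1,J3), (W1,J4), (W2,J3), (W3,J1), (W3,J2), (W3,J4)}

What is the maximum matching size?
Maximum matching size = 3

Maximum matching: {(W1,J4), (W2,J3), (W3,J1)}
Size: 3

This assigns 3 workers to 3 distinct jobs.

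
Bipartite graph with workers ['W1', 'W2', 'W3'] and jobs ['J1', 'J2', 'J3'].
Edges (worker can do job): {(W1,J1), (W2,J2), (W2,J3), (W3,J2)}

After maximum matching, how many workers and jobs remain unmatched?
Unmatched: 0 workers, 0 jobs

Maximum matching size: 3
Workers: 3 total, 3 matched, 0 unmatched
Jobs: 3 total, 3 matched, 0 unmatched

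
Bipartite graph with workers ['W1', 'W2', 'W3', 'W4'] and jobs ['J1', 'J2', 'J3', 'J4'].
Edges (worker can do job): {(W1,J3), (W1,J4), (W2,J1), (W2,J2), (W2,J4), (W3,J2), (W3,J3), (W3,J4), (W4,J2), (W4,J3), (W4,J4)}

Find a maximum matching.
Matching: {(W1,J3), (W2,J1), (W3,J2), (W4,J4)}

Maximum matching (size 4):
  W1 → J3
  W2 → J1
  W3 → J2
  W4 → J4

Each worker is assigned to at most one job, and each job to at most one worker.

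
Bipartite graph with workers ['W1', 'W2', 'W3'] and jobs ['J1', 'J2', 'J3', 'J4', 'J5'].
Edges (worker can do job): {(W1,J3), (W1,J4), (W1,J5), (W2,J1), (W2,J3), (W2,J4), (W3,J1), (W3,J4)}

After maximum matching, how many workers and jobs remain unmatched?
Unmatched: 0 workers, 2 jobs

Maximum matching size: 3
Workers: 3 total, 3 matched, 0 unmatched
Jobs: 5 total, 3 matched, 2 unmatched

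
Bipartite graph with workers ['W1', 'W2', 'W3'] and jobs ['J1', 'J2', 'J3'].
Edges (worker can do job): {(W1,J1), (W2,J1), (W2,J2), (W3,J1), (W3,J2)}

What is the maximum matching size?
Maximum matching size = 2

Maximum matching: {(W2,J2), (W3,J1)}
Size: 2

This assigns 2 workers to 2 distinct jobs.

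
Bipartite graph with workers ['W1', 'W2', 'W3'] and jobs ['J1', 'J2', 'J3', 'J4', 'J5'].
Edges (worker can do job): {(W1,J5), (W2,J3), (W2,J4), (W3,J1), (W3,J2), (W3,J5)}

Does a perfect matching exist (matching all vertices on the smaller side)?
Yes, perfect matching exists (size 3)

Perfect matching: {(W1,J5), (W2,J3), (W3,J1)}
All 3 vertices on the smaller side are matched.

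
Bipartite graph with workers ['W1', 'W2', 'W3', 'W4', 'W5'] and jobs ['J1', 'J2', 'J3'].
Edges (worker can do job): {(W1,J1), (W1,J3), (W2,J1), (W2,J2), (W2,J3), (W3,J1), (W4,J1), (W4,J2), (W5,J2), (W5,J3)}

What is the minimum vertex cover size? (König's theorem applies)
Minimum vertex cover size = 3

By König's theorem: in bipartite graphs,
min vertex cover = max matching = 3

Maximum matching has size 3, so minimum vertex cover also has size 3.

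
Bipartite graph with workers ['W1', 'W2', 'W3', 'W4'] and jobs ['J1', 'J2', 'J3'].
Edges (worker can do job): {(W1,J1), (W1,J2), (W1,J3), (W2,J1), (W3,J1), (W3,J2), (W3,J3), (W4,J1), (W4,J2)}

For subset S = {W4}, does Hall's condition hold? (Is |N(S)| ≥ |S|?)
Yes: |N(S)| = 2, |S| = 1

Subset S = {W4}
Neighbors N(S) = {J1, J2}

|N(S)| = 2, |S| = 1
Hall's condition: |N(S)| ≥ |S| is satisfied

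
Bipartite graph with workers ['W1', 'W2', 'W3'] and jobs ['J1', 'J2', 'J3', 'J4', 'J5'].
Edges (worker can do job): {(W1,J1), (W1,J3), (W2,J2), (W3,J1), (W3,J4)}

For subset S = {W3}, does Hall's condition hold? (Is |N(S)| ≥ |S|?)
Yes: |N(S)| = 2, |S| = 1

Subset S = {W3}
Neighbors N(S) = {J1, J4}

|N(S)| = 2, |S| = 1
Hall's condition: |N(S)| ≥ |S| is satisfied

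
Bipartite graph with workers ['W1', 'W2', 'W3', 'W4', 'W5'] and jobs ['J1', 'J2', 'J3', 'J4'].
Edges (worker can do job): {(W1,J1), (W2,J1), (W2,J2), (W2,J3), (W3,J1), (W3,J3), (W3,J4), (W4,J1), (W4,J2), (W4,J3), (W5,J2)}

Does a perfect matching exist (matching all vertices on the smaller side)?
Yes, perfect matching exists (size 4)

Perfect matching: {(W2,J3), (W3,J4), (W4,J1), (W5,J2)}
All 4 vertices on the smaller side are matched.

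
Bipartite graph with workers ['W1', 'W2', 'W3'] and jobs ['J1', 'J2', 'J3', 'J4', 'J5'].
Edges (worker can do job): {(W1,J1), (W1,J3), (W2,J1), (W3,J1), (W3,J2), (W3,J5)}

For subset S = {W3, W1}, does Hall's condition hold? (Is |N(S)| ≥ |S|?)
Yes: |N(S)| = 4, |S| = 2

Subset S = {W3, W1}
Neighbors N(S) = {J1, J2, J3, J5}

|N(S)| = 4, |S| = 2
Hall's condition: |N(S)| ≥ |S| is satisfied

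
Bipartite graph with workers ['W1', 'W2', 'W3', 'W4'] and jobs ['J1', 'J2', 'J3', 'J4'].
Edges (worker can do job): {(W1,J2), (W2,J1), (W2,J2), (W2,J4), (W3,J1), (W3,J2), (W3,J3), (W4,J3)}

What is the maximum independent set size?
Maximum independent set = 4

By König's theorem:
- Min vertex cover = Max matching = 4
- Max independent set = Total vertices - Min vertex cover
- Max independent set = 8 - 4 = 4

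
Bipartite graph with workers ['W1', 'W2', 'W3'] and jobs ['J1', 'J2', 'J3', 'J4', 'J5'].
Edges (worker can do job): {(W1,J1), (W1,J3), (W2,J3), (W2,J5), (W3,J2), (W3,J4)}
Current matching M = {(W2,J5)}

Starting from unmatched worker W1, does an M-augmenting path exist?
Yes: W1 → J3

An M-augmenting path alternates non-matching / matching edges, starting and ending at unmatched vertices.
Path: W1 → J3
(J3 is unmatched in M, so the path is augmenting.)
Flipping edges along this path would increase |M| from 1 to 2.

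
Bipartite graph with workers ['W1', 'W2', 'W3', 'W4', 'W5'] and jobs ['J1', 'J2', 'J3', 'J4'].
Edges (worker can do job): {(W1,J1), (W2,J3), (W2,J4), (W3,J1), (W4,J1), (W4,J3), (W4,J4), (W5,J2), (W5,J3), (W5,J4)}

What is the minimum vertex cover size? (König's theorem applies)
Minimum vertex cover size = 4

By König's theorem: in bipartite graphs,
min vertex cover = max matching = 4

Maximum matching has size 4, so minimum vertex cover also has size 4.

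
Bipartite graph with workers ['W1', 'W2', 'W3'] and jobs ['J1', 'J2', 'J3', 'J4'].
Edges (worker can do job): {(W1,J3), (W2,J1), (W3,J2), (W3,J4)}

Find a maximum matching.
Matching: {(W1,J3), (W2,J1), (W3,J2)}

Maximum matching (size 3):
  W1 → J3
  W2 → J1
  W3 → J2

Each worker is assigned to at most one job, and each job to at most one worker.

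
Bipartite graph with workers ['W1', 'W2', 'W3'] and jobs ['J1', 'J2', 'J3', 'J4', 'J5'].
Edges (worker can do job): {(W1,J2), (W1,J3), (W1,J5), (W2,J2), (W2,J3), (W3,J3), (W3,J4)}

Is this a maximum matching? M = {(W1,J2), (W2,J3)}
No, size 2 is not maximum

Proposed matching has size 2.
Maximum matching size for this graph: 3.

This is NOT maximum - can be improved to size 3.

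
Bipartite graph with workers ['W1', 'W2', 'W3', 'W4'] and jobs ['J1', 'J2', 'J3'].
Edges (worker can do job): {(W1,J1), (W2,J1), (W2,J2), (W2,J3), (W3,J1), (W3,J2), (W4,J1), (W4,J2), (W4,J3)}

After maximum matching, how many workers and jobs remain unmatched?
Unmatched: 1 workers, 0 jobs

Maximum matching size: 3
Workers: 4 total, 3 matched, 1 unmatched
Jobs: 3 total, 3 matched, 0 unmatched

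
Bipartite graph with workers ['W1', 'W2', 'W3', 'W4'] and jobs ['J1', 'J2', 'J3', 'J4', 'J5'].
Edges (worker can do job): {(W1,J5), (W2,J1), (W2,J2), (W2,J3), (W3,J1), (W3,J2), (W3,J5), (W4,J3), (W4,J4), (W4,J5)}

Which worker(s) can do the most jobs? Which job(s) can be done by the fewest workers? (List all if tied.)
Most versatile: W2, W3, W4 (3 jobs); Least covered: J4 (1 workers)

Worker degrees (jobs they can do): W1:1, W2:3, W3:3, W4:3
Job degrees (workers who can do it): J1:2, J2:2, J3:2, J4:1, J5:3

Maximum worker degree is 3, achieved by: W2, W3, W4
Minimum job degree is 1, achieved by: J4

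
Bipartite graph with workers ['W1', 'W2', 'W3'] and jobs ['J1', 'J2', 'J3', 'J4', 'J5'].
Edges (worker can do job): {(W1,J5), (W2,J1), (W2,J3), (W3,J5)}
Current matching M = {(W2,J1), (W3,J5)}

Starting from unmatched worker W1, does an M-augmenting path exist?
No augmenting path from W1

Alternating search from W1 reaches jobs: {J5}.
Every reachable job is already matched in M, and following those matched edges back to workers exposes no further unvisited jobs.
No M-augmenting path from W1 exists.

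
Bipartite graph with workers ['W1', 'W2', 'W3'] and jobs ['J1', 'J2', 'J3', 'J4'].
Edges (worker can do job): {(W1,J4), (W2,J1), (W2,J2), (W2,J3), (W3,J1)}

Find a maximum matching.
Matching: {(W1,J4), (W2,J2), (W3,J1)}

Maximum matching (size 3):
  W1 → J4
  W2 → J2
  W3 → J1

Each worker is assigned to at most one job, and each job to at most one worker.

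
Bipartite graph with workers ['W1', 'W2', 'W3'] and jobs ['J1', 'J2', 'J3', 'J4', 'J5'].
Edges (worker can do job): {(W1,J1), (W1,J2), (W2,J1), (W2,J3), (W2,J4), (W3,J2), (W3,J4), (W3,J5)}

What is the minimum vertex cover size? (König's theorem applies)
Minimum vertex cover size = 3

By König's theorem: in bipartite graphs,
min vertex cover = max matching = 3

Maximum matching has size 3, so minimum vertex cover also has size 3.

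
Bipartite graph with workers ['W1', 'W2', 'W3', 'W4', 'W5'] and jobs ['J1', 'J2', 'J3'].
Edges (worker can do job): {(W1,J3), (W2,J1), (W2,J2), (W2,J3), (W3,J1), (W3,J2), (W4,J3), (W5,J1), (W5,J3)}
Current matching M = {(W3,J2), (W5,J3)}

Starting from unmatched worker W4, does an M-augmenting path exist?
Yes: W4 → J3 → W5 → J1

An M-augmenting path alternates non-matching / matching edges, starting and ending at unmatched vertices.
Path: W4 → J3 → W5 → J1
(J1 is unmatched in M, so the path is augmenting.)
Flipping edges along this path would increase |M| from 2 to 3.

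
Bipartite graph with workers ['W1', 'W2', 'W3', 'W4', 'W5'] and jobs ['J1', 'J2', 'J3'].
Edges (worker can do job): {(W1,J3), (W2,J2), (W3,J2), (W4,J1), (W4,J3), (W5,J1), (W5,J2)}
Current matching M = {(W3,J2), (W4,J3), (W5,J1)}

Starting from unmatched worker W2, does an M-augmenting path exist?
No augmenting path from W2

Alternating search from W2 reaches jobs: {J2}.
Every reachable job is already matched in M, and following those matched edges back to workers exposes no further unvisited jobs.
No M-augmenting path from W2 exists.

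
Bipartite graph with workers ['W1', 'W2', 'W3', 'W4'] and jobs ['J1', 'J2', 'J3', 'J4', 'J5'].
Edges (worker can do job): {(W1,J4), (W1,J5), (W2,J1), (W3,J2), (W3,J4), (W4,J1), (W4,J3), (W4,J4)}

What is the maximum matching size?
Maximum matching size = 4

Maximum matching: {(W1,J5), (W2,J1), (W3,J2), (W4,J4)}
Size: 4

This assigns 4 workers to 4 distinct jobs.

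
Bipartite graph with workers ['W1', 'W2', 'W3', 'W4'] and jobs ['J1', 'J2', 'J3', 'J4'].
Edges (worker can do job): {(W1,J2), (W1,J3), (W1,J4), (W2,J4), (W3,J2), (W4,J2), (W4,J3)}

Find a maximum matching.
Matching: {(W1,J4), (W3,J2), (W4,J3)}

Maximum matching (size 3):
  W1 → J4
  W3 → J2
  W4 → J3

Each worker is assigned to at most one job, and each job to at most one worker.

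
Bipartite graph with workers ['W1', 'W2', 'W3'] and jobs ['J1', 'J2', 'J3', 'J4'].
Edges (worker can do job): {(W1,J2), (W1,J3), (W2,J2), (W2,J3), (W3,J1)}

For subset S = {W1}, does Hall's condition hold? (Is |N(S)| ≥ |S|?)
Yes: |N(S)| = 2, |S| = 1

Subset S = {W1}
Neighbors N(S) = {J2, J3}

|N(S)| = 2, |S| = 1
Hall's condition: |N(S)| ≥ |S| is satisfied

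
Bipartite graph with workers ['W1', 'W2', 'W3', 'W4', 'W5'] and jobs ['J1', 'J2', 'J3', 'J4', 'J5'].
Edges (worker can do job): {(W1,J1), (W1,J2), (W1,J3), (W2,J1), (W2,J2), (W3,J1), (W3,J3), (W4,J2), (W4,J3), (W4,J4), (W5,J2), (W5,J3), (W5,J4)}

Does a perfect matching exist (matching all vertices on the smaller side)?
No, maximum matching has size 4 < 5

Maximum matching has size 4, need 5 for perfect matching.
Unmatched workers: ['W2']
Unmatched jobs: ['J5']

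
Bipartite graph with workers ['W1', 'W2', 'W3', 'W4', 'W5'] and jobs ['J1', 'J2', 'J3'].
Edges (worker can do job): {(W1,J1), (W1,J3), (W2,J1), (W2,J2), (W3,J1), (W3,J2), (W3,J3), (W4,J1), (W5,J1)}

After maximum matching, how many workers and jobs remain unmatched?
Unmatched: 2 workers, 0 jobs

Maximum matching size: 3
Workers: 5 total, 3 matched, 2 unmatched
Jobs: 3 total, 3 matched, 0 unmatched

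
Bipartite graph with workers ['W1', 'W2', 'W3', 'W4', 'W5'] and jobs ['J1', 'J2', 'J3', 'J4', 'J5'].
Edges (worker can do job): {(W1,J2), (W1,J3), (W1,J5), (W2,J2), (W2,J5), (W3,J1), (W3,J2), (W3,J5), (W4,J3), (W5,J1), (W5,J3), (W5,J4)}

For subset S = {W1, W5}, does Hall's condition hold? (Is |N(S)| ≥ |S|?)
Yes: |N(S)| = 5, |S| = 2

Subset S = {W1, W5}
Neighbors N(S) = {J1, J2, J3, J4, J5}

|N(S)| = 5, |S| = 2
Hall's condition: |N(S)| ≥ |S| is satisfied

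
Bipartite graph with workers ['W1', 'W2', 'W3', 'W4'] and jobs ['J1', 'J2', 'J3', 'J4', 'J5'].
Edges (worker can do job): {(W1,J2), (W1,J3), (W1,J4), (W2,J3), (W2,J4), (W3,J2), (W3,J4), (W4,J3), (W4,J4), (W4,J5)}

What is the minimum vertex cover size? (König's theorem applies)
Minimum vertex cover size = 4

By König's theorem: in bipartite graphs,
min vertex cover = max matching = 4

Maximum matching has size 4, so minimum vertex cover also has size 4.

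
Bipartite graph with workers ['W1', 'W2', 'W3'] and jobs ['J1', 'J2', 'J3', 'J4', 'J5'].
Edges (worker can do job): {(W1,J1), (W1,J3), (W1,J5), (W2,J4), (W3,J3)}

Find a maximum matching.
Matching: {(W1,J1), (W2,J4), (W3,J3)}

Maximum matching (size 3):
  W1 → J1
  W2 → J4
  W3 → J3

Each worker is assigned to at most one job, and each job to at most one worker.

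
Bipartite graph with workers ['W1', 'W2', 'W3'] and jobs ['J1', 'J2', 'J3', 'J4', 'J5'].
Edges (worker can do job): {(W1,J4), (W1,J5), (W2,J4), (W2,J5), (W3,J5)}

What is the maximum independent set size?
Maximum independent set = 6

By König's theorem:
- Min vertex cover = Max matching = 2
- Max independent set = Total vertices - Min vertex cover
- Max independent set = 8 - 2 = 6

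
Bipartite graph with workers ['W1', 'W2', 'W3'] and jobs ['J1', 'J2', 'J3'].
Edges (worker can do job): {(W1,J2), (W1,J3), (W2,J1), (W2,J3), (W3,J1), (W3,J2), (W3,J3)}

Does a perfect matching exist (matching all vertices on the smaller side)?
Yes, perfect matching exists (size 3)

Perfect matching: {(W1,J3), (W2,J1), (W3,J2)}
All 3 vertices on the smaller side are matched.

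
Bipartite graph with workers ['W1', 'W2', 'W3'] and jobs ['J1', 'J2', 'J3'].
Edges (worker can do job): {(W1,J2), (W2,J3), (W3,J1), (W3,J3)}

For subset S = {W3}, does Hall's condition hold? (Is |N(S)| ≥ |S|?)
Yes: |N(S)| = 2, |S| = 1

Subset S = {W3}
Neighbors N(S) = {J1, J3}

|N(S)| = 2, |S| = 1
Hall's condition: |N(S)| ≥ |S| is satisfied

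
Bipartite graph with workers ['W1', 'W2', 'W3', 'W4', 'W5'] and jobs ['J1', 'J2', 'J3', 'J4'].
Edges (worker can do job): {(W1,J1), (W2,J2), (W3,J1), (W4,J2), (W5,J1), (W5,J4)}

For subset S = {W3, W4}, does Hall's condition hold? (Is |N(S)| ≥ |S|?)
Yes: |N(S)| = 2, |S| = 2

Subset S = {W3, W4}
Neighbors N(S) = {J1, J2}

|N(S)| = 2, |S| = 2
Hall's condition: |N(S)| ≥ |S| is satisfied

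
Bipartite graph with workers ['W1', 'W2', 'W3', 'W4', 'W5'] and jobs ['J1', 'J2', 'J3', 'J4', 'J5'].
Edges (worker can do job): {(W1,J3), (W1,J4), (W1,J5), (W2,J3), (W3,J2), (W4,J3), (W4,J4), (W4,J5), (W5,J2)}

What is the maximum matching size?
Maximum matching size = 4

Maximum matching: {(W1,J4), (W2,J3), (W3,J2), (W4,J5)}
Size: 4

This assigns 4 workers to 4 distinct jobs.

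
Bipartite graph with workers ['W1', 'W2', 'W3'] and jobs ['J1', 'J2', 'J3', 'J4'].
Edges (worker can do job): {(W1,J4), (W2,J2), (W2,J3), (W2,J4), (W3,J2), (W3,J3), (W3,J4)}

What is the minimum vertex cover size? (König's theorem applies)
Minimum vertex cover size = 3

By König's theorem: in bipartite graphs,
min vertex cover = max matching = 3

Maximum matching has size 3, so minimum vertex cover also has size 3.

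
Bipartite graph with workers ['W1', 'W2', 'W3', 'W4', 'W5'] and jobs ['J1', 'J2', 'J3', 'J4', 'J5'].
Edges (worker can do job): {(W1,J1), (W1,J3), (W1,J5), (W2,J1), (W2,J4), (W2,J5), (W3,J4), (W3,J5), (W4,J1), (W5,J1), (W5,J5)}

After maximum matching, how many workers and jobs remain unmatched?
Unmatched: 1 workers, 1 jobs

Maximum matching size: 4
Workers: 5 total, 4 matched, 1 unmatched
Jobs: 5 total, 4 matched, 1 unmatched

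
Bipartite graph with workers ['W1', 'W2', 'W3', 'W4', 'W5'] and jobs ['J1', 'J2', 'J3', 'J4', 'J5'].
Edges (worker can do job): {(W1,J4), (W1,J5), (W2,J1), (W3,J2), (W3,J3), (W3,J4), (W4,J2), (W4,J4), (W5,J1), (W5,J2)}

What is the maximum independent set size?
Maximum independent set = 5

By König's theorem:
- Min vertex cover = Max matching = 5
- Max independent set = Total vertices - Min vertex cover
- Max independent set = 10 - 5 = 5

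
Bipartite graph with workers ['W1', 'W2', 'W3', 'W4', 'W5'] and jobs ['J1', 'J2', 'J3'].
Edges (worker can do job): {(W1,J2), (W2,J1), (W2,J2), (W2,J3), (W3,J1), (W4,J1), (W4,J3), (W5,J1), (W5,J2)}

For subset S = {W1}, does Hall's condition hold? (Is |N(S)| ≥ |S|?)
Yes: |N(S)| = 1, |S| = 1

Subset S = {W1}
Neighbors N(S) = {J2}

|N(S)| = 1, |S| = 1
Hall's condition: |N(S)| ≥ |S| is satisfied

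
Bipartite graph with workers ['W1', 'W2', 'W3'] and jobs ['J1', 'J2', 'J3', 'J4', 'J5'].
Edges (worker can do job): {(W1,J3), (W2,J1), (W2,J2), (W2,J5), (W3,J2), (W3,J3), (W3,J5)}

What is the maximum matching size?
Maximum matching size = 3

Maximum matching: {(W1,J3), (W2,J1), (W3,J5)}
Size: 3

This assigns 3 workers to 3 distinct jobs.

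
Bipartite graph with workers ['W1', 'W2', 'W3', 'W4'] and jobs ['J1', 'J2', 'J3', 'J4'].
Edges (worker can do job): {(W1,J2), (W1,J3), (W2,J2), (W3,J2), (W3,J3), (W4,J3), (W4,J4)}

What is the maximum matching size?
Maximum matching size = 3

Maximum matching: {(W1,J3), (W3,J2), (W4,J4)}
Size: 3

This assigns 3 workers to 3 distinct jobs.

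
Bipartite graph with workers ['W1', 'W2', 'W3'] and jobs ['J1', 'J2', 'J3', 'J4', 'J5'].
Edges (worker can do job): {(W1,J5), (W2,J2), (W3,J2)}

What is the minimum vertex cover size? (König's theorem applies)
Minimum vertex cover size = 2

By König's theorem: in bipartite graphs,
min vertex cover = max matching = 2

Maximum matching has size 2, so minimum vertex cover also has size 2.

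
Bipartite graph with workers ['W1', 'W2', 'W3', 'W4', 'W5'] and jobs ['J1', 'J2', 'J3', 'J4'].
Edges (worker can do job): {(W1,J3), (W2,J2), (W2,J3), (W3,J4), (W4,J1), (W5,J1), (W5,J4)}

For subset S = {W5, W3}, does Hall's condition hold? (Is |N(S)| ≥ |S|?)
Yes: |N(S)| = 2, |S| = 2

Subset S = {W5, W3}
Neighbors N(S) = {J1, J4}

|N(S)| = 2, |S| = 2
Hall's condition: |N(S)| ≥ |S| is satisfied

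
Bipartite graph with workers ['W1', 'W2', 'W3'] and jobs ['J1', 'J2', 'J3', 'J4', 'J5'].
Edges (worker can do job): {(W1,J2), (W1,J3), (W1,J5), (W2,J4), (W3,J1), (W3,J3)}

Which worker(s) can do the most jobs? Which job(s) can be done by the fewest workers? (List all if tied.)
Most versatile: W1 (3 jobs); Least covered: J1, J2, J4, J5 (1 workers)

Worker degrees (jobs they can do): W1:3, W2:1, W3:2
Job degrees (workers who can do it): J1:1, J2:1, J3:2, J4:1, J5:1

Maximum worker degree is 3, achieved by: W1
Minimum job degree is 1, achieved by: J1, J2, J4, J5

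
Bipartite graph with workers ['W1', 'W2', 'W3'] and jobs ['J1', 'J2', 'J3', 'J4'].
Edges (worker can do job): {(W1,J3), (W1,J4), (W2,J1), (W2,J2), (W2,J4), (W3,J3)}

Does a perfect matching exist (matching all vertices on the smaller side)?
Yes, perfect matching exists (size 3)

Perfect matching: {(W1,J4), (W2,J1), (W3,J3)}
All 3 vertices on the smaller side are matched.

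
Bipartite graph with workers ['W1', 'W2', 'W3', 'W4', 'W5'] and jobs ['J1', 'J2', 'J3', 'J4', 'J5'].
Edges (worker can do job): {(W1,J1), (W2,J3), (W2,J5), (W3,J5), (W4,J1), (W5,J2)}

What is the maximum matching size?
Maximum matching size = 4

Maximum matching: {(W2,J3), (W3,J5), (W4,J1), (W5,J2)}
Size: 4

This assigns 4 workers to 4 distinct jobs.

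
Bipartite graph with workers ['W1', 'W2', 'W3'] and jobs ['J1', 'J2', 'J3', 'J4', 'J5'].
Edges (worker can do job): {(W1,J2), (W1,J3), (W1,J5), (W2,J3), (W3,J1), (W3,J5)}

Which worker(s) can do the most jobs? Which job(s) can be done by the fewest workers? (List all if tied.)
Most versatile: W1 (3 jobs); Least covered: J4 (0 workers)

Worker degrees (jobs they can do): W1:3, W2:1, W3:2
Job degrees (workers who can do it): J1:1, J2:1, J3:2, J4:0, J5:2

Maximum worker degree is 3, achieved by: W1
Minimum job degree is 0, achieved by: J4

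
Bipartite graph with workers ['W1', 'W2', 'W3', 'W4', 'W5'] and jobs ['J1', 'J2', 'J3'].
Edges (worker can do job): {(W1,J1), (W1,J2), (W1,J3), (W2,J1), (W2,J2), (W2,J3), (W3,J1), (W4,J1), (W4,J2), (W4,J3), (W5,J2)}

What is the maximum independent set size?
Maximum independent set = 5

By König's theorem:
- Min vertex cover = Max matching = 3
- Max independent set = Total vertices - Min vertex cover
- Max independent set = 8 - 3 = 5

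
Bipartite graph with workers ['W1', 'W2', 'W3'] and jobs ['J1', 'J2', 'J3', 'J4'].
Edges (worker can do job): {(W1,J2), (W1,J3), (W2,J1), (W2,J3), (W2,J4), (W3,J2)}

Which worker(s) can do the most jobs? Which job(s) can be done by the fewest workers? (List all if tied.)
Most versatile: W2 (3 jobs); Least covered: J1, J4 (1 workers)

Worker degrees (jobs they can do): W1:2, W2:3, W3:1
Job degrees (workers who can do it): J1:1, J2:2, J3:2, J4:1

Maximum worker degree is 3, achieved by: W2
Minimum job degree is 1, achieved by: J1, J4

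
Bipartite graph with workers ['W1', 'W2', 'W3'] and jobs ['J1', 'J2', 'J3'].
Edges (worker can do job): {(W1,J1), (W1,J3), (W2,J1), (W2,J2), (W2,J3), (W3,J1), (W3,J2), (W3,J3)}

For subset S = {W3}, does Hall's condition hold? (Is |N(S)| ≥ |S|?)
Yes: |N(S)| = 3, |S| = 1

Subset S = {W3}
Neighbors N(S) = {J1, J2, J3}

|N(S)| = 3, |S| = 1
Hall's condition: |N(S)| ≥ |S| is satisfied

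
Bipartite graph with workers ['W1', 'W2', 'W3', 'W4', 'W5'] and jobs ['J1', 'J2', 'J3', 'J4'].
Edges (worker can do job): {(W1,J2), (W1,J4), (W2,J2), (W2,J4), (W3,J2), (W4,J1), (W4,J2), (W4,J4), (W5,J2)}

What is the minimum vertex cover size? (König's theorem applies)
Minimum vertex cover size = 3

By König's theorem: in bipartite graphs,
min vertex cover = max matching = 3

Maximum matching has size 3, so minimum vertex cover also has size 3.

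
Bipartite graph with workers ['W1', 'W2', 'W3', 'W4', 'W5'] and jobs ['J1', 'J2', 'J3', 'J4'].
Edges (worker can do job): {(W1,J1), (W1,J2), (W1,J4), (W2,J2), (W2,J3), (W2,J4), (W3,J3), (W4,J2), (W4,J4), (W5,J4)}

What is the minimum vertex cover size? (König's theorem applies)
Minimum vertex cover size = 4

By König's theorem: in bipartite graphs,
min vertex cover = max matching = 4

Maximum matching has size 4, so minimum vertex cover also has size 4.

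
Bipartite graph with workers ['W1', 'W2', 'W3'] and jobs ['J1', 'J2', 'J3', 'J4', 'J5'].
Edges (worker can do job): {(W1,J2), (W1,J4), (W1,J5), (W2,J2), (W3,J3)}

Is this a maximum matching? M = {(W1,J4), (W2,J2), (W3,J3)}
Yes, size 3 is maximum

Proposed matching has size 3.
Maximum matching size for this graph: 3.

This is a maximum matching.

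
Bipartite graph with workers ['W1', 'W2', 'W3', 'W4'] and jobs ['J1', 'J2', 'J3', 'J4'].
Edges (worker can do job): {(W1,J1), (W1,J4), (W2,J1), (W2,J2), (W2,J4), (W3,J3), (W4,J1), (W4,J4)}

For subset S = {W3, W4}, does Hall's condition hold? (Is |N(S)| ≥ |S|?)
Yes: |N(S)| = 3, |S| = 2

Subset S = {W3, W4}
Neighbors N(S) = {J1, J3, J4}

|N(S)| = 3, |S| = 2
Hall's condition: |N(S)| ≥ |S| is satisfied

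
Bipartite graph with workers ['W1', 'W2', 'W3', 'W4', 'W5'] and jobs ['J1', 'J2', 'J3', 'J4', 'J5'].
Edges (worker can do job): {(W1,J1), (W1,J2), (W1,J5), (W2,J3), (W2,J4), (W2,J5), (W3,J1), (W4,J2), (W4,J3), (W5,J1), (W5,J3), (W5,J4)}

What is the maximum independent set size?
Maximum independent set = 5

By König's theorem:
- Min vertex cover = Max matching = 5
- Max independent set = Total vertices - Min vertex cover
- Max independent set = 10 - 5 = 5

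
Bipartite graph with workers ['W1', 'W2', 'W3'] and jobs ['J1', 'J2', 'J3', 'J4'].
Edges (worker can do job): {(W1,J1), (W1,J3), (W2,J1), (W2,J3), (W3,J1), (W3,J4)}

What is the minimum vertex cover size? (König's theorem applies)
Minimum vertex cover size = 3

By König's theorem: in bipartite graphs,
min vertex cover = max matching = 3

Maximum matching has size 3, so minimum vertex cover also has size 3.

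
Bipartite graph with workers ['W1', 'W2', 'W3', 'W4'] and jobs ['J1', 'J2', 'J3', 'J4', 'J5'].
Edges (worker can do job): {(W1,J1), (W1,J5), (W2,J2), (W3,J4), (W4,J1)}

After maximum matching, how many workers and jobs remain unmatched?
Unmatched: 0 workers, 1 jobs

Maximum matching size: 4
Workers: 4 total, 4 matched, 0 unmatched
Jobs: 5 total, 4 matched, 1 unmatched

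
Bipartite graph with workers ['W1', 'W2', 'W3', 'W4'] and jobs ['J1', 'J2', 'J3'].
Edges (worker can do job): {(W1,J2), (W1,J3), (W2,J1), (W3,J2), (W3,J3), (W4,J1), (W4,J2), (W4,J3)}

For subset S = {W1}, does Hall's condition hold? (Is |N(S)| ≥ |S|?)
Yes: |N(S)| = 2, |S| = 1

Subset S = {W1}
Neighbors N(S) = {J2, J3}

|N(S)| = 2, |S| = 1
Hall's condition: |N(S)| ≥ |S| is satisfied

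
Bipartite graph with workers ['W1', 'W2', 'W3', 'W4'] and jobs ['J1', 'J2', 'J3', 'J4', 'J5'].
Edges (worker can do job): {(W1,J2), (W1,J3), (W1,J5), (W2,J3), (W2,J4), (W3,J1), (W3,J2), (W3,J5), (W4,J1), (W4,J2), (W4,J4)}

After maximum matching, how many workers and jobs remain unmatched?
Unmatched: 0 workers, 1 jobs

Maximum matching size: 4
Workers: 4 total, 4 matched, 0 unmatched
Jobs: 5 total, 4 matched, 1 unmatched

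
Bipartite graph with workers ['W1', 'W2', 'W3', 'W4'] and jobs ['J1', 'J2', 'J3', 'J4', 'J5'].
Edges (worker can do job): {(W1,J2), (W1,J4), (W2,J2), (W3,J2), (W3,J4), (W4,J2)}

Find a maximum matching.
Matching: {(W3,J4), (W4,J2)}

Maximum matching (size 2):
  W3 → J4
  W4 → J2

Each worker is assigned to at most one job, and each job to at most one worker.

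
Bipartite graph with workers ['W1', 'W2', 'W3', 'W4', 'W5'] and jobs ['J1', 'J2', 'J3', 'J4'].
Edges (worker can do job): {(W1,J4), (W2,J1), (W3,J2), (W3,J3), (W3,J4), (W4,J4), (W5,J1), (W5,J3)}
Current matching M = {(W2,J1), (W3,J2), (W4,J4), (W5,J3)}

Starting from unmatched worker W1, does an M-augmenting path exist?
No augmenting path from W1

Alternating search from W1 reaches jobs: {J4}.
Every reachable job is already matched in M, and following those matched edges back to workers exposes no further unvisited jobs.
No M-augmenting path from W1 exists.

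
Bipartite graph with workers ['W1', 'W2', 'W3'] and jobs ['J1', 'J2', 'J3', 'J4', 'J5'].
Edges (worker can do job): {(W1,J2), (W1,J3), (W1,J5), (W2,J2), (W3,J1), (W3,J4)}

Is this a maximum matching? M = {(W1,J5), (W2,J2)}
No, size 2 is not maximum

Proposed matching has size 2.
Maximum matching size for this graph: 3.

This is NOT maximum - can be improved to size 3.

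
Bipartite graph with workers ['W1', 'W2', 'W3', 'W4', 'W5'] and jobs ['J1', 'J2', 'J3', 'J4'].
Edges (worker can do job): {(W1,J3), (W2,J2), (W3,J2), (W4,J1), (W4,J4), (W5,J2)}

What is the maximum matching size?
Maximum matching size = 3

Maximum matching: {(W1,J3), (W3,J2), (W4,J4)}
Size: 3

This assigns 3 workers to 3 distinct jobs.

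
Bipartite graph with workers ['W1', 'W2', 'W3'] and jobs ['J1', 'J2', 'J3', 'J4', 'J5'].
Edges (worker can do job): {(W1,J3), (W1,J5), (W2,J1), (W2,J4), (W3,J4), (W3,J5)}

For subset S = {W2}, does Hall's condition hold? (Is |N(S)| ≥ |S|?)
Yes: |N(S)| = 2, |S| = 1

Subset S = {W2}
Neighbors N(S) = {J1, J4}

|N(S)| = 2, |S| = 1
Hall's condition: |N(S)| ≥ |S| is satisfied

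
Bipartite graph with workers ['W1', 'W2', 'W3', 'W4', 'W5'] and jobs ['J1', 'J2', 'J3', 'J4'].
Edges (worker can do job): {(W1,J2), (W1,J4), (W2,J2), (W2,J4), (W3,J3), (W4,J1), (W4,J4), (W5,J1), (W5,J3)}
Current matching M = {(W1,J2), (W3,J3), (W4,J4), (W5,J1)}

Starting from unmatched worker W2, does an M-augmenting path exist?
No augmenting path from W2

Alternating search from W2 reaches jobs: {J1, J2, J3, J4}.
Every reachable job is already matched in M, and following those matched edges back to workers exposes no further unvisited jobs.
No M-augmenting path from W2 exists.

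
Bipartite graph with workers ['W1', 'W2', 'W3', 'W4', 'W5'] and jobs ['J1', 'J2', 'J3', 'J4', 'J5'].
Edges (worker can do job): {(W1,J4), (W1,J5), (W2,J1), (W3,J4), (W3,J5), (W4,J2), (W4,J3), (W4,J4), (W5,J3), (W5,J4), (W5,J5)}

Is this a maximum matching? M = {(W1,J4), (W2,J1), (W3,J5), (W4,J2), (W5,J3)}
Yes, size 5 is maximum

Proposed matching has size 5.
Maximum matching size for this graph: 5.

This is a maximum matching.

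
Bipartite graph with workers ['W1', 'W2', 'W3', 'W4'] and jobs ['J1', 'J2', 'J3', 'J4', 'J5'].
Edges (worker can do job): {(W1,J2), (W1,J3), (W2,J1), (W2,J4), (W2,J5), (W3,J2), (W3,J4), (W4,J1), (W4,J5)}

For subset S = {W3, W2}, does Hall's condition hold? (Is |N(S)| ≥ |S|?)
Yes: |N(S)| = 4, |S| = 2

Subset S = {W3, W2}
Neighbors N(S) = {J1, J2, J4, J5}

|N(S)| = 4, |S| = 2
Hall's condition: |N(S)| ≥ |S| is satisfied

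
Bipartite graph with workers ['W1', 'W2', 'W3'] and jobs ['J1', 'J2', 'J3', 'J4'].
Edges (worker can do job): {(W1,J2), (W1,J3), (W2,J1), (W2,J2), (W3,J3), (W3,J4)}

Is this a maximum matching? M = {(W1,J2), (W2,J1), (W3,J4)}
Yes, size 3 is maximum

Proposed matching has size 3.
Maximum matching size for this graph: 3.

This is a maximum matching.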